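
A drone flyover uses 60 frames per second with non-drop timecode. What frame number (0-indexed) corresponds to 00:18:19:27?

Total seconds to the label: (0 × 3600 + 18 × 60 + 19) = 1099.
Frame index = 1099 × 60 + 27 = 65967.

65967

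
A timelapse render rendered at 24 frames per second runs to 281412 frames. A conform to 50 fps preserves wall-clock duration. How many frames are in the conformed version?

586275 frames

Target frames = source frames × (target rate / source rate) = 281412 × (50)/(24) = 281412 × 25/12 = 586275.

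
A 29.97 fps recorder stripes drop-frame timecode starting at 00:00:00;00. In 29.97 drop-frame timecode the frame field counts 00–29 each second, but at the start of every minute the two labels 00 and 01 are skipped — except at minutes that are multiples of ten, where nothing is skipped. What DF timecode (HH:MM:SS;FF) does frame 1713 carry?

Each 10-minute DF block holds 10 × 60 × 30 − 9 × 2 = 17982 frames. 1713 ÷ 17982 → 0 full blocks, remainder 1713.
Within the partial block the first minute is 1800 frames and each further minute 1798, so 0 further minute boundaries passed. Total skipped labels = 18 × 0 + 2 × 0 = 0.
Non-drop label index = 1713 + 0 = 1713; at 30 labels/s that is 00:00:57:03, i.e. DF 00:00:57;03.

00:00:57;03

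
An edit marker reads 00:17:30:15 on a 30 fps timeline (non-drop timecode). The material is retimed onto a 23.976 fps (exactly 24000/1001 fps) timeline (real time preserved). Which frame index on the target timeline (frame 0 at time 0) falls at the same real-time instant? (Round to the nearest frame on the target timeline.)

Source frame index: (0×3600 + 17×60 + 30) × 30 + 15 = 31515.
Real time: 31515 / (30) = 2101/2 s.
Target frame: (2101/2) × (24000/1001) = 2292000/91 ≈ 25186.813 → 25187.

frame 25187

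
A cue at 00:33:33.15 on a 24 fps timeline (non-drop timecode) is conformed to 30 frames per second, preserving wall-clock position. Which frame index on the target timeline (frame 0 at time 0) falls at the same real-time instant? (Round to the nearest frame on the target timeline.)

frame 60409

Source frame index: (0×3600 + 33×60 + 33) × 24 + 15 = 48327.
Real time: 48327 / (24) = 16109/8 s.
Target frame: (16109/8) × (30) = 241635/4 ≈ 60408.750 → 60409.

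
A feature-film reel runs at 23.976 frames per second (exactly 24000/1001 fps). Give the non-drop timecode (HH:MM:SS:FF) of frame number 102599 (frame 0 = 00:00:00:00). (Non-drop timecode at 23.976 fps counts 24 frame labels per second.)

102599 ÷ 24 = 4274 full seconds, remainder 23 frames.
4274 s = 1 h 11 min 14 s.
Timecode: 01:11:14:23.

01:11:14:23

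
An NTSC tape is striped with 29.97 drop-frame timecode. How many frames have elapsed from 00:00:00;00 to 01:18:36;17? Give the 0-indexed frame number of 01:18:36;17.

141355

As if non-drop at 30 labels/s: (1 × 3600 + 18 × 60 + 36) × 30 + 17 = 141497.
Minute boundaries passed: 78; those not divisible by 10: 78 − 7 = 71; dropped labels = 2 × 71 = 142.
Actual frame index = 141497 − 142 = 141355.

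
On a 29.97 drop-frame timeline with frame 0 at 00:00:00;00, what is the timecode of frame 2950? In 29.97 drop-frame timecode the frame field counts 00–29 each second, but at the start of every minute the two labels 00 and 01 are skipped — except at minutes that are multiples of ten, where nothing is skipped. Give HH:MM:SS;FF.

Each 10-minute DF block holds 10 × 60 × 30 − 9 × 2 = 17982 frames. 2950 ÷ 17982 → 0 full blocks, remainder 2950.
Within the partial block the first minute is 1800 frames and each further minute 1798, so 1 further minute boundary passed. Total skipped labels = 18 × 0 + 2 × 1 = 2.
Non-drop label index = 2950 + 2 = 2952; at 30 labels/s that is 00:01:38:12, i.e. DF 00:01:38;12.

00:01:38;12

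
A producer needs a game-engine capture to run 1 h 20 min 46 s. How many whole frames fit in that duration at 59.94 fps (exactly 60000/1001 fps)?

290469 frames

1 h 20 min 46 s = 4846 s.
Frames = 4846 × 60000/1001 = 290760000/1001 ≈ 290469.5305.
Complete frames: 290469.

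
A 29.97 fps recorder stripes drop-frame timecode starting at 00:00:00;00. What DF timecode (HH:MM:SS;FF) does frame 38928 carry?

Each 10-minute DF block holds 10 × 60 × 30 − 9 × 2 = 17982 frames. 38928 ÷ 17982 → 2 full blocks, remainder 2964.
Within the partial block the first minute is 1800 frames and each further minute 1798, so 1 further minute boundary passed. Total skipped labels = 18 × 2 + 2 × 1 = 38.
Non-drop label index = 38928 + 38 = 38966; at 30 labels/s that is 00:21:38:26, i.e. DF 00:21:38;26.

00:21:38;26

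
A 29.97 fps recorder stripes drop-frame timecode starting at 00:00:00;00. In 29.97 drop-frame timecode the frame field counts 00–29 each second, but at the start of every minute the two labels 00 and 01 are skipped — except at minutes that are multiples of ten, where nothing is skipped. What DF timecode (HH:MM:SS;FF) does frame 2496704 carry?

23:08:26;24

Ten DF minutes hold 17982 frames, so frame 2496704 lies in block 138 (frames 2481516–2499497) with 15188 frames into that block.
The block's first minute is 1800 frames and the rest 1798 each; 15188 frames reaches minute 8, so 138 × 18 + 8 × 2 = 2500 labels have been skipped so far.
Adding those back, label number 2496704 + 2500 = 2499204 at 30 labels/s is 83306 s + 24 f = 23 h 8 min 26 s frame 24, i.e. 23:08:26;24.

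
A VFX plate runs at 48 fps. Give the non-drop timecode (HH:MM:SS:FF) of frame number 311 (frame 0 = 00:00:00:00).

311 ÷ 48 = 6 full seconds, remainder 23 frames.
6 s = 0 h 0 min 6 s.
Timecode: 00:00:06:23.

00:00:06:23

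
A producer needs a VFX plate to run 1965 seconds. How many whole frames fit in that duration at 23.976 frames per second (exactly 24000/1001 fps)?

Frames = 1965 × 24000/1001 = 47160000/1001 ≈ 47112.8871.
Complete frames: 47112.

47112 frames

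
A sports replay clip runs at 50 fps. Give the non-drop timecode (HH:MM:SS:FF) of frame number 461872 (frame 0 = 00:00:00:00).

461872 ÷ 50 = 9237 full seconds, remainder 22 frames.
9237 s = 2 h 33 min 57 s.
Timecode: 02:33:57:22.

02:33:57:22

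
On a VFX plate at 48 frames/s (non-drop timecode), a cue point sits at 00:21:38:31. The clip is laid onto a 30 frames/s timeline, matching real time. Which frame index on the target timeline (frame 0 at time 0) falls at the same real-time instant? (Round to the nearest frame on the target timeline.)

frame 38959

Source frame index: (0×3600 + 21×60 + 38) × 48 + 31 = 62335.
Real time: 62335 / (48) = 62335/48 s.
Target frame: (62335/48) × (30) = 311675/8 ≈ 38959.375 → 38959.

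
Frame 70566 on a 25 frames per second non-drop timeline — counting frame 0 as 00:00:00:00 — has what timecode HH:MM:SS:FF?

00:47:02:16

70566 ÷ 25 = 2822 full seconds, remainder 16 frames.
2822 s = 0 h 47 min 2 s.
Timecode: 00:47:02:16.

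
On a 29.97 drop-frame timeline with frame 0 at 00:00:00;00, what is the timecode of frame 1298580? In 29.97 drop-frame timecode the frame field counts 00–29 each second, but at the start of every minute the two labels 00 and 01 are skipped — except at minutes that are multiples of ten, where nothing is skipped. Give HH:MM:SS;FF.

12:02:09;10

Each 10-minute DF block holds 10 × 60 × 30 − 9 × 2 = 17982 frames. 1298580 ÷ 17982 → 72 full blocks, remainder 3876.
Within the partial block the first minute is 1800 frames and each further minute 1798, so 2 further minute boundaries passed. Total skipped labels = 18 × 72 + 2 × 2 = 1300.
Non-drop label index = 1298580 + 1300 = 1299880; at 30 labels/s that is 12:02:09:10, i.e. DF 12:02:09;10.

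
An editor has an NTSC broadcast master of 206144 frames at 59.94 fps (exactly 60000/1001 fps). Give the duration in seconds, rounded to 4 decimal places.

Running time = 206144 × 1001/60000 = 6448442/1875 s ≈ 3439.1691 s.

3439.1691 seconds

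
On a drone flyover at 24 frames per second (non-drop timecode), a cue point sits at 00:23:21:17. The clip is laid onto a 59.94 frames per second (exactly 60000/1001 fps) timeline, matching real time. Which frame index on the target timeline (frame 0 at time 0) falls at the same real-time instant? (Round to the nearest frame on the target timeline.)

Source frame index: (0×3600 + 23×60 + 21) × 24 + 17 = 33641.
Real time: 33641 / (24) = 33641/24 s.
Target frame: (33641/24) × (60000/1001) = 84102500/1001 ≈ 84018.482 → 84018.

frame 84018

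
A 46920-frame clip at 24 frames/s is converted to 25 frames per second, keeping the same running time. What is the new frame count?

Target frames = source frames × (target rate / source rate) = 46920 × (25)/(24) = 46920 × 25/24 = 48875.

48875 frames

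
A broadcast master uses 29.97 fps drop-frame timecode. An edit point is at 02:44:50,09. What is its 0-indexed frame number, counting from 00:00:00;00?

Complete 10-minute blocks: 16, each 17982 frames → 287712.
Remaining 4 whole minutes in the current block: 1800 + 3 × 1798 = 7194 frames.
Within the current minute: 50 × 30 + 9 − 2 = 1507 (labels ;00/;01 skipped at this minute). Total = 287712 + 7194 + 1507 = 296413.

296413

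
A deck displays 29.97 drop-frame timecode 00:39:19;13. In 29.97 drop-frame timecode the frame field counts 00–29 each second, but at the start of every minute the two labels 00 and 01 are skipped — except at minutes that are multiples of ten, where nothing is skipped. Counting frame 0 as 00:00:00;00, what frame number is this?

70711

Complete 10-minute blocks: 3, each 17982 frames → 53946.
Remaining 9 whole minutes in the current block: 1800 + 8 × 1798 = 16184 frames.
Within the current minute: 19 × 30 + 13 − 2 = 581 (labels ;00/;01 skipped at this minute). Total = 53946 + 16184 + 581 = 70711.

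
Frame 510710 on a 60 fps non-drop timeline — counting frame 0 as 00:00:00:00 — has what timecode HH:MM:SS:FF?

02:21:51:50

510710 ÷ 60 = 8511 full seconds, remainder 50 frames.
8511 s = 2 h 21 min 51 s.
Timecode: 02:21:51:50.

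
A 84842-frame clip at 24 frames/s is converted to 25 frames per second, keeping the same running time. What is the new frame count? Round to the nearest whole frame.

Frames at target rate = 84842 × (25) / (24) = 1060525/12 ≈ 88377.083.
Nearest whole frame: 88377.

88377 frames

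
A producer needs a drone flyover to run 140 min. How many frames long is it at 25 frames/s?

210000 frames

140 min = 8400 s.
Frames = 8400 × 25 = 210000.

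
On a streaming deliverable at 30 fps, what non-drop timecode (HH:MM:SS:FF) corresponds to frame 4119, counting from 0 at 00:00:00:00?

00:02:17:09

4119 ÷ 30 = 137 full seconds, remainder 9 frames.
137 s = 0 h 2 min 17 s.
Timecode: 00:02:17:09.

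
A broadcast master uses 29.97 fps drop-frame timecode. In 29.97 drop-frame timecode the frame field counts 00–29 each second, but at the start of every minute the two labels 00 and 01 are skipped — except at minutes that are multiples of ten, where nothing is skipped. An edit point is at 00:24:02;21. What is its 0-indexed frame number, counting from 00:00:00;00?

43237

As if non-drop at 30 labels/s: (0 × 3600 + 24 × 60 + 2) × 30 + 21 = 43281.
Minute boundaries passed: 24; those not divisible by 10: 24 − 2 = 22; dropped labels = 2 × 22 = 44.
Actual frame index = 43281 − 44 = 43237.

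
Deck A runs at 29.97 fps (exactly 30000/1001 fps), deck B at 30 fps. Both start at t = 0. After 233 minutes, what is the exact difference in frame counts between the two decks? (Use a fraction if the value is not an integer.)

419400/1001 frames

233 min = 13980 s.
A emits 30000/1001 × 13980 = 419400000/1001 frames; B emits 30 × 13980 = 419400.
Difference = 419400/1001 frames (≈ 418.9810); B is ahead of A.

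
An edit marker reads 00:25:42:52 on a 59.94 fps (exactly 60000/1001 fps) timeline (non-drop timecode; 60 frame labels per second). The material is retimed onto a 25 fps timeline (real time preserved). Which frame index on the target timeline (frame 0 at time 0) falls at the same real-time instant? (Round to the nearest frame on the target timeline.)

frame 38610

Source frame index: (0×3600 + 25×60 + 42) × 60 + 52 = 92572.
Real time: 92572 / (60000/1001) = 23166143/15000 s.
Target frame: (23166143/15000) × (25) = 23166143/600 ≈ 38610.238 → 38610.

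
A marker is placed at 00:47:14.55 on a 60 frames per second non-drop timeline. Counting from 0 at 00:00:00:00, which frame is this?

Total seconds to the label: (0 × 3600 + 47 × 60 + 14) = 2834.
Frame index = 2834 × 60 + 55 = 170095.

170095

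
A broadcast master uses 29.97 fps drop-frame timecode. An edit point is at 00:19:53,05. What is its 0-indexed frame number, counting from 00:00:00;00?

35759

Complete 10-minute blocks: 1, each 17982 frames → 17982.
Remaining 9 whole minutes in the current block: 1800 + 8 × 1798 = 16184 frames.
Within the current minute: 53 × 30 + 5 − 2 = 1593 (labels ;00/;01 skipped at this minute). Total = 17982 + 16184 + 1593 = 35759.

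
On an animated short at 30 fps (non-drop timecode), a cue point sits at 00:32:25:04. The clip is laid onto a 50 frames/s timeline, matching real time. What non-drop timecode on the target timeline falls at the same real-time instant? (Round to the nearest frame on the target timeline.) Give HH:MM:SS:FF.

00:32:25:07

Source frame index: (0×3600 + 32×60 + 25) × 30 + 4 = 58354.
Real time: 58354 / (30) = 29177/15 s.
Target frame: (29177/15) × (50) = 291770/3 ≈ 97256.667 → 97257.
At 50 labels/s: frame 97257 → 00:32:25:07.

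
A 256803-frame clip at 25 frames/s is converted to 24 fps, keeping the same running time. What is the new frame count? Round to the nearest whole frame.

Frames at target rate = 256803 × (24) / (25) = 6163272/25 ≈ 246530.880.
Nearest whole frame: 246531.

246531 frames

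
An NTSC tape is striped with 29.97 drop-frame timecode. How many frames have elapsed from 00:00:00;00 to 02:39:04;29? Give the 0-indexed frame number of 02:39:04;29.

Complete 10-minute blocks: 15, each 17982 frames → 269730.
Remaining 9 whole minutes in the current block: 1800 + 8 × 1798 = 16184 frames.
Within the current minute: 4 × 30 + 29 − 2 = 147 (labels ;00/;01 skipped at this minute). Total = 269730 + 16184 + 147 = 286061.

286061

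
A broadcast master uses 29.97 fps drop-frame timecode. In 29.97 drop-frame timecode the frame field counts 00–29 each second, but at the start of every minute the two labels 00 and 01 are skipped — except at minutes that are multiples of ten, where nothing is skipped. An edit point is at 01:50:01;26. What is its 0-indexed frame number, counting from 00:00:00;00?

197858

Complete 10-minute blocks: 11, each 17982 frames → 197802.
Remaining 0 whole minutes in the current block: 0 frames.
Within the current minute: 1 × 30 + 26 = 56. Total = 197802 + 0 + 56 = 197858.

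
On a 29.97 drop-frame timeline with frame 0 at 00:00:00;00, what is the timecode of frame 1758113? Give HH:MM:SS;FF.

Ten DF minutes hold 17982 frames, so frame 1758113 lies in block 97 (frames 1744254–1762235) with 13859 frames into that block.
The block's first minute is 1800 frames and the rest 1798 each; 13859 frames reaches minute 7, so 97 × 18 + 7 × 2 = 1760 labels have been skipped so far.
Adding those back, label number 1758113 + 1760 = 1759873 at 30 labels/s is 58662 s + 13 f = 16 h 17 min 42 s frame 13, i.e. 16:17:42;13.

16:17:42;13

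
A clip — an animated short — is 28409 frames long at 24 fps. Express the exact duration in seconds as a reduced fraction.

Running time = 28409 ÷ (24) = 28409 × 1/24 = 28409/24 s.

28409/24 seconds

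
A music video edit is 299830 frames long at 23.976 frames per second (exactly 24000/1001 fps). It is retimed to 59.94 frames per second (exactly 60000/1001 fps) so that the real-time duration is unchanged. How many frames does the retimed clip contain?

Target frames = source frames × (target rate / source rate) = 299830 × (60000/1001)/(24000/1001) = 299830 × 5/2 = 749575.

749575 frames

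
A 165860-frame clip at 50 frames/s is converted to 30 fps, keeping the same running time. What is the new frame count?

99516 frames

Target frames = source frames × (target rate / source rate) = 165860 × (30)/(50) = 165860 × 3/5 = 99516.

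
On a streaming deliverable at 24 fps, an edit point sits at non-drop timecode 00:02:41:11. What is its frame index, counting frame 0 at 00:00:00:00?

Total seconds to the label: (0 × 3600 + 2 × 60 + 41) = 161.
Frame index = 161 × 24 + 11 = 3875.

3875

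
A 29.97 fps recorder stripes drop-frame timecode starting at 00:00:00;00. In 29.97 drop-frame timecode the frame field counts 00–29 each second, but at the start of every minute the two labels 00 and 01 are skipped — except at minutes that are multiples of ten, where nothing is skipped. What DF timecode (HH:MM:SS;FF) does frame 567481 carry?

Ten DF minutes hold 17982 frames, so frame 567481 lies in block 31 (frames 557442–575423) with 10039 frames into that block.
The block's first minute is 1800 frames and the rest 1798 each; 10039 frames reaches minute 5, so 31 × 18 + 5 × 2 = 568 labels have been skipped so far.
Adding those back, label number 567481 + 568 = 568049 at 30 labels/s is 18934 s + 29 f = 5 h 15 min 34 s frame 29, i.e. 05:15:34;29.

05:15:34;29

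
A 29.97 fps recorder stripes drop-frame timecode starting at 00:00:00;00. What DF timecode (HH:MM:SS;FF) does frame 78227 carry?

Ten DF minutes hold 17982 frames, so frame 78227 lies in block 4 (frames 71928–89909) with 6299 frames into that block.
The block's first minute is 1800 frames and the rest 1798 each; 6299 frames reaches minute 3, so 4 × 18 + 3 × 2 = 78 labels have been skipped so far.
Adding those back, label number 78227 + 78 = 78305 at 30 labels/s is 2610 s + 5 f = 0 h 43 min 30 s frame 5, i.e. 00:43:30;05.

00:43:30;05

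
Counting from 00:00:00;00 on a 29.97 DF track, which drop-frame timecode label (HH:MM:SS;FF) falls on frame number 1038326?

09:37:25;16

Ten DF minutes hold 17982 frames, so frame 1038326 lies in block 57 (frames 1024974–1042955) with 13352 frames into that block.
The block's first minute is 1800 frames and the rest 1798 each; 13352 frames reaches minute 7, so 57 × 18 + 7 × 2 = 1040 labels have been skipped so far.
Adding those back, label number 1038326 + 1040 = 1039366 at 30 labels/s is 34645 s + 16 f = 9 h 37 min 25 s frame 16, i.e. 09:37:25;16.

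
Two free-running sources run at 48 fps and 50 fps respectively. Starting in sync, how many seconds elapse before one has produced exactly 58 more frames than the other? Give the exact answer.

The gap grows by |50 − 48| = 2 frames per second.
Time for a 58-frame gap: 58 ÷ (2) = 29 s.

29 seconds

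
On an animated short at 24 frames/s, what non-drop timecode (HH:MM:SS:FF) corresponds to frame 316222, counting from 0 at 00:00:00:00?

316222 ÷ 24 = 13175 full seconds, remainder 22 frames.
13175 s = 3 h 39 min 35 s.
Timecode: 03:39:35:22.

03:39:35:22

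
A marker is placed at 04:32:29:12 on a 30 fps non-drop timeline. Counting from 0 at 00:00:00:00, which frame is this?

490482

Total seconds to the label: (4 × 3600 + 32 × 60 + 29) = 16349.
Frame index = 16349 × 30 + 12 = 490482.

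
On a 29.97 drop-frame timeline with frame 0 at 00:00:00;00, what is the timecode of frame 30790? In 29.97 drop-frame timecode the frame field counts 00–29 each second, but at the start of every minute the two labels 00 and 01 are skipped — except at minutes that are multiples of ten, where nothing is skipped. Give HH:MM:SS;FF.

Each 10-minute DF block holds 10 × 60 × 30 − 9 × 2 = 17982 frames. 30790 ÷ 17982 → 1 full block, remainder 12808.
Within the partial block the first minute is 1800 frames and each further minute 1798, so 7 further minute boundaries passed. Total skipped labels = 18 × 1 + 2 × 7 = 32.
Non-drop label index = 30790 + 32 = 30822; at 30 labels/s that is 00:17:07:12, i.e. DF 00:17:07;12.

00:17:07;12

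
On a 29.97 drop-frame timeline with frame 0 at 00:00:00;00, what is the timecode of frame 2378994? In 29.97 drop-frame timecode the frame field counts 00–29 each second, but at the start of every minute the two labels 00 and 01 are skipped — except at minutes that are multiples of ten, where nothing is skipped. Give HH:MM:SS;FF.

22:02:59;04

Each 10-minute DF block holds 10 × 60 × 30 − 9 × 2 = 17982 frames. 2378994 ÷ 17982 → 132 full blocks, remainder 5370.
Within the partial block the first minute is 1800 frames and each further minute 1798, so 2 further minute boundaries passed. Total skipped labels = 18 × 132 + 2 × 2 = 2380.
Non-drop label index = 2378994 + 2380 = 2381374; at 30 labels/s that is 22:02:59:04, i.e. DF 22:02:59;04.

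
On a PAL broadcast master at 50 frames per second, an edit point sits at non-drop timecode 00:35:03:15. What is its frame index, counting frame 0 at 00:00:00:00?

105165

Total seconds to the label: (0 × 3600 + 35 × 60 + 3) = 2103.
Frame index = 2103 × 50 + 15 = 105165.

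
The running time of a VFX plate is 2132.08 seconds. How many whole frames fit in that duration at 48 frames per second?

102339 frames

Frames = 2132.08 × 48 = 2558496/25 ≈ 102339.8400.
Complete frames: 102339.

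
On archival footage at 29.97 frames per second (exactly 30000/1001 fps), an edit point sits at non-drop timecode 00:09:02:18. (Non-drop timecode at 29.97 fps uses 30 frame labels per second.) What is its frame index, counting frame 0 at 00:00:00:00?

frame 16278

Total seconds to the label: (0 × 3600 + 9 × 60 + 2) = 542.
Frame index = 542 × 30 + 18 = 16278.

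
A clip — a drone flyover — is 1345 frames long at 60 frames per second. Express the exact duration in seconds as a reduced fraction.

269/12 seconds

Running time = 1345 ÷ (60) = 1345 × 1/60 = 269/12 s.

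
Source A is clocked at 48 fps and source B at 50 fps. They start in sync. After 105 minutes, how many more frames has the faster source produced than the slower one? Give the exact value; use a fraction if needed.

105 min = 6300 s.
A emits 48 × 6300 = 302400 frames; B emits 50 × 6300 = 315000.
Difference = 12600 frames; B is ahead of A.

12600 frames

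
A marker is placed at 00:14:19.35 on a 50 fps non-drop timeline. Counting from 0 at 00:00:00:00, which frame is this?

42985

Total seconds to the label: (0 × 3600 + 14 × 60 + 19) = 859.
Frame index = 859 × 50 + 35 = 42985.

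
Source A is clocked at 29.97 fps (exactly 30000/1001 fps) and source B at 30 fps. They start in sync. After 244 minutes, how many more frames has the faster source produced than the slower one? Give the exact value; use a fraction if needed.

439200/1001 frames

244 min = 14640 s.
A emits 30000/1001 × 14640 = 439200000/1001 frames; B emits 30 × 14640 = 439200.
Difference = 439200/1001 frames (≈ 438.7612); B is ahead of A.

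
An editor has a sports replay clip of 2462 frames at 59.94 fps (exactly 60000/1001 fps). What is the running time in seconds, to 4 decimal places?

Running time = 2462 × 1001/60000 = 1232231/30000 s ≈ 41.0744 s.

41.0744 seconds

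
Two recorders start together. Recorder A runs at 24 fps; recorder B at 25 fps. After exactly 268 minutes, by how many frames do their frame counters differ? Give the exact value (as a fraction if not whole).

268 min = 16080 s.
A emits 24 × 16080 = 385920 frames; B emits 25 × 16080 = 402000.
Difference = 16080 frames; B is ahead of A.

16080 frames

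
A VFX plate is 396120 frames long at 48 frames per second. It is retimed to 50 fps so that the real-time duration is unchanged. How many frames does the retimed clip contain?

412625 frames

Target frames = source frames × (target rate / source rate) = 396120 × (50)/(48) = 396120 × 25/24 = 412625.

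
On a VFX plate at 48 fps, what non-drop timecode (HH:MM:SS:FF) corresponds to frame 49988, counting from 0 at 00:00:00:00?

49988 ÷ 48 = 1041 full seconds, remainder 20 frames.
1041 s = 0 h 17 min 21 s.
Timecode: 00:17:21:20.

00:17:21:20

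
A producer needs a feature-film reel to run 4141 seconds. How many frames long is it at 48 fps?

Frames = 4141 × 48 = 198768.

198768 frames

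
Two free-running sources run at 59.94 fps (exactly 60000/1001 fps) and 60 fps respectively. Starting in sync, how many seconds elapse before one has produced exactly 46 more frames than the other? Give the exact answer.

The gap grows by |60 − 60000/1001| = 60/1001 frames per second.
Time for a 46-frame gap: 46 ÷ (60/1001) = 23023/30 s.

23023/30 seconds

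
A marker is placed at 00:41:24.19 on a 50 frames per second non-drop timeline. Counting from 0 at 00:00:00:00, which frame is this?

frame 124219

Total seconds to the label: (0 × 3600 + 41 × 60 + 24) = 2484.
Frame index = 2484 × 50 + 19 = 124219.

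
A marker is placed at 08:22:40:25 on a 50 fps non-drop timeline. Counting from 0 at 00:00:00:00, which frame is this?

Total seconds to the label: (8 × 3600 + 22 × 60 + 40) = 30160.
Frame index = 30160 × 50 + 25 = 1508025.

frame 1508025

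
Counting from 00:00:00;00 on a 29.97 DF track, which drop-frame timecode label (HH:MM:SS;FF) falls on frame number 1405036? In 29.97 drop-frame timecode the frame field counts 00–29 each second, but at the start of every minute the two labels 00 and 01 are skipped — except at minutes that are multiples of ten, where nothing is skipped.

13:01:21;12

Each 10-minute DF block holds 10 × 60 × 30 − 9 × 2 = 17982 frames. 1405036 ÷ 17982 → 78 full blocks, remainder 2440.
Within the partial block the first minute is 1800 frames and each further minute 1798, so 1 further minute boundary passed. Total skipped labels = 18 × 78 + 2 × 1 = 1406.
Non-drop label index = 1405036 + 1406 = 1406442; at 30 labels/s that is 13:01:21:12, i.e. DF 13:01:21;12.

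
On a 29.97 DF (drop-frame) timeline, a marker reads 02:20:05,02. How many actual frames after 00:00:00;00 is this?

251900

Complete 10-minute blocks: 14, each 17982 frames → 251748.
Remaining 0 whole minutes in the current block: 0 frames.
Within the current minute: 5 × 30 + 2 = 152. Total = 251748 + 0 + 152 = 251900.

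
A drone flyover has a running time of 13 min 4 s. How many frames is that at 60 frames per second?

13 min 4 s = 784 s.
Frames = 784 × 60 = 47040.

47040 frames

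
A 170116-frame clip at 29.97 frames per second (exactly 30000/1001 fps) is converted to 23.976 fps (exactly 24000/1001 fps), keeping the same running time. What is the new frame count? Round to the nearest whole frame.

Frames at target rate = 170116 × (24000/1001) / (30000/1001) = 680464/5 ≈ 136092.800.
Nearest whole frame: 136093.

136093 frames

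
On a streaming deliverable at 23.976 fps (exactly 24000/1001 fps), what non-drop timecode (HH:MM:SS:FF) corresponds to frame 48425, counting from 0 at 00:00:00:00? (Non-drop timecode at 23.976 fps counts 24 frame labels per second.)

00:33:37:17

48425 ÷ 24 = 2017 full seconds, remainder 17 frames.
2017 s = 0 h 33 min 37 s.
Timecode: 00:33:37:17.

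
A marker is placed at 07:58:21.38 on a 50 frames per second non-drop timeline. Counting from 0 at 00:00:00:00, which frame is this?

1435088

Total seconds to the label: (7 × 3600 + 58 × 60 + 21) = 28701.
Frame index = 28701 × 50 + 38 = 1435088.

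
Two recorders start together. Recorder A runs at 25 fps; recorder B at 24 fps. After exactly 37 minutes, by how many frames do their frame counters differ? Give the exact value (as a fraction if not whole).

37 min = 2220 s.
A emits 25 × 2220 = 55500 frames; B emits 24 × 2220 = 53280.
Difference = 2220 frames; B is behind A.

2220 frames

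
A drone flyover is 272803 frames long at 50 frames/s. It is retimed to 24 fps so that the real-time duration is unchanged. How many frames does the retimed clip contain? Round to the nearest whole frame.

130945 frames

Frames at target rate = 272803 × (24) / (50) = 3273636/25 ≈ 130945.440.
Nearest whole frame: 130945.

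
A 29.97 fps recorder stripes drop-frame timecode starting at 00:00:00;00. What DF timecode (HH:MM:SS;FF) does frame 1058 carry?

Each 10-minute DF block holds 10 × 60 × 30 − 9 × 2 = 17982 frames. 1058 ÷ 17982 → 0 full blocks, remainder 1058.
Within the partial block the first minute is 1800 frames and each further minute 1798, so 0 further minute boundaries passed. Total skipped labels = 18 × 0 + 2 × 0 = 0.
Non-drop label index = 1058 + 0 = 1058; at 30 labels/s that is 00:00:35:08, i.e. DF 00:00:35;08.

00:00:35;08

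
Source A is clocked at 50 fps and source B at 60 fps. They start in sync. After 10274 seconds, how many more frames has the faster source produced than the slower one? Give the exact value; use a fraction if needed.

A emits 50 × 10274 = 513700 frames; B emits 60 × 10274 = 616440.
Difference = 102740 frames; B is ahead of A.

102740 frames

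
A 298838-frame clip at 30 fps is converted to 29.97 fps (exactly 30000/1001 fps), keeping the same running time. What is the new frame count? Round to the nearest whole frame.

298539 frames

Frames at target rate = 298838 × (30000/1001) / (30) = 298838000/1001 ≈ 298539.461.
Nearest whole frame: 298539.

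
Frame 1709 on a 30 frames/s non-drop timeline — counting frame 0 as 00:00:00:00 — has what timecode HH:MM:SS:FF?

1709 ÷ 30 = 56 full seconds, remainder 29 frames.
56 s = 0 h 0 min 56 s.
Timecode: 00:00:56:29.

00:00:56:29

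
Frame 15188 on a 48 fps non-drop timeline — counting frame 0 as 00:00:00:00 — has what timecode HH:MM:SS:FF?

00:05:16:20

15188 ÷ 48 = 316 full seconds, remainder 20 frames.
316 s = 0 h 5 min 16 s.
Timecode: 00:05:16:20.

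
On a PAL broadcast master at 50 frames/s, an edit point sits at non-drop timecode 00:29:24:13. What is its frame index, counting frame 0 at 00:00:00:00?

frame 88213

Total seconds to the label: (0 × 3600 + 29 × 60 + 24) = 1764.
Frame index = 1764 × 50 + 13 = 88213.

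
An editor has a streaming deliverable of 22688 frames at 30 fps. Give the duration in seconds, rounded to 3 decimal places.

Running time = 22688 × 1/30 = 11344/15 s ≈ 756.267 s.

756.267 seconds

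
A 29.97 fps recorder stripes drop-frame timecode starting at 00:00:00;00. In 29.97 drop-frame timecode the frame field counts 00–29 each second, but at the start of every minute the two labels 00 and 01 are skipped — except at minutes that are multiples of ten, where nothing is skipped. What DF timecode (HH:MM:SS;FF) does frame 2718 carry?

00:01:30;20

Each 10-minute DF block holds 10 × 60 × 30 − 9 × 2 = 17982 frames. 2718 ÷ 17982 → 0 full blocks, remainder 2718.
Within the partial block the first minute is 1800 frames and each further minute 1798, so 1 further minute boundary passed. Total skipped labels = 18 × 0 + 2 × 1 = 2.
Non-drop label index = 2718 + 2 = 2720; at 30 labels/s that is 00:01:30:20, i.e. DF 00:01:30;20.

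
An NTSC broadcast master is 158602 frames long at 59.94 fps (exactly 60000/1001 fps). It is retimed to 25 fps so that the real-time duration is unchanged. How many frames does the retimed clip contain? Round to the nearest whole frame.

66150 frames

Frames at target rate = 158602 × (25) / (60000/1001) = 79380301/1200 ≈ 66150.251.
Nearest whole frame: 66150.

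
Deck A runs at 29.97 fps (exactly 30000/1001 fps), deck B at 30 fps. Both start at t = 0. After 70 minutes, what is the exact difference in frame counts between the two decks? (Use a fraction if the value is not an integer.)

70 min = 4200 s.
A emits 30000/1001 × 4200 = 18000000/143 frames; B emits 30 × 4200 = 126000.
Difference = 18000/143 frames (≈ 125.8741); B is ahead of A.

18000/143 frames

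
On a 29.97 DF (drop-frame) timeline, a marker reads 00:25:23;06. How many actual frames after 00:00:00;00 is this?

45650

Complete 10-minute blocks: 2, each 17982 frames → 35964.
Remaining 5 whole minutes in the current block: 1800 + 4 × 1798 = 8992 frames.
Within the current minute: 23 × 30 + 6 − 2 = 694 (labels ;00/;01 skipped at this minute). Total = 35964 + 8992 + 694 = 45650.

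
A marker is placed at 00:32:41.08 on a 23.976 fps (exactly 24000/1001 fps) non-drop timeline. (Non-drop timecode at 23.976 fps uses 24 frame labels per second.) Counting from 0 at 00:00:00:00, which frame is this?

Total seconds to the label: (0 × 3600 + 32 × 60 + 41) = 1961.
Frame index = 1961 × 24 + 8 = 47072.

frame 47072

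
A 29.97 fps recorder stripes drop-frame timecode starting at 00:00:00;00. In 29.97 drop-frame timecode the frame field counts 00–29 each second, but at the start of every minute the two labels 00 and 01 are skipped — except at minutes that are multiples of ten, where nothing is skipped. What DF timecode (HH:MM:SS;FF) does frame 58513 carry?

Ten DF minutes hold 17982 frames, so frame 58513 lies in block 3 (frames 53946–71927) with 4567 frames into that block.
The block's first minute is 1800 frames and the rest 1798 each; 4567 frames reaches minute 2, so 3 × 18 + 2 × 2 = 58 labels have been skipped so far.
Adding those back, label number 58513 + 58 = 58571 at 30 labels/s is 1952 s + 11 f = 0 h 32 min 32 s frame 11, i.e. 00:32:32;11.

00:32:32;11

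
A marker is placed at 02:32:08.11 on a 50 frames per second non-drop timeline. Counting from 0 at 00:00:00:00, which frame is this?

Total seconds to the label: (2 × 3600 + 32 × 60 + 8) = 9128.
Frame index = 9128 × 50 + 11 = 456411.

456411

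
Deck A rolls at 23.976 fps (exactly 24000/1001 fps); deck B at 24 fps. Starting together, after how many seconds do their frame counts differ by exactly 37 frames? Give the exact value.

37037/24 seconds

The gap grows by |24 − 24000/1001| = 24/1001 frames per second.
Time for a 37-frame gap: 37 ÷ (24/1001) = 37037/24 s.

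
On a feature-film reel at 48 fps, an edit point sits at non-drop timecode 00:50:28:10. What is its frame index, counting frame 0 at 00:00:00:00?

frame 145354

Total seconds to the label: (0 × 3600 + 50 × 60 + 28) = 3028.
Frame index = 3028 × 48 + 10 = 145354.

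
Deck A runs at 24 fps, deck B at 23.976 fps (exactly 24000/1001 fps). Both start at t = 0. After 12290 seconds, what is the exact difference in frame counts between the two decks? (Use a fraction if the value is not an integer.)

A emits 24 × 12290 = 294960 frames; B emits 24000/1001 × 12290 = 294960000/1001.
Difference = 294960/1001 frames (≈ 294.6653); B is behind A.

294960/1001 frames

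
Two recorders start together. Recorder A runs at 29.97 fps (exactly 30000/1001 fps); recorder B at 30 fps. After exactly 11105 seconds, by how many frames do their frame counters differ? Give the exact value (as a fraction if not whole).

A emits 30000/1001 × 11105 = 333150000/1001 frames; B emits 30 × 11105 = 333150.
Difference = 333150/1001 frames (≈ 332.8172); B is ahead of A.

333150/1001 frames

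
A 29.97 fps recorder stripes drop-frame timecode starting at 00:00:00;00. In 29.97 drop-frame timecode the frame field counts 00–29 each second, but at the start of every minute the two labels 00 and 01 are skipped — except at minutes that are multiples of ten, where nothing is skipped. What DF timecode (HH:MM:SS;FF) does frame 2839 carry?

Ten DF minutes hold 17982 frames, so frame 2839 lies in block 0 (frames 0–17981) with 2839 frames into that block.
The block's first minute is 1800 frames and the rest 1798 each; 2839 frames reaches minute 1, so 0 × 18 + 1 × 2 = 2 labels have been skipped so far.
Adding those back, label number 2839 + 2 = 2841 at 30 labels/s is 94 s + 21 f = 0 h 1 min 34 s frame 21, i.e. 00:01:34;21.

00:01:34;21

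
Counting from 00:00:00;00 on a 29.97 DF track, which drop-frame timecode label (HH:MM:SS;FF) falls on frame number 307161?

Each 10-minute DF block holds 10 × 60 × 30 − 9 × 2 = 17982 frames. 307161 ÷ 17982 → 17 full blocks, remainder 1467.
Within the partial block the first minute is 1800 frames and each further minute 1798, so 0 further minute boundaries passed. Total skipped labels = 18 × 17 + 2 × 0 = 306.
Non-drop label index = 307161 + 306 = 307467; at 30 labels/s that is 02:50:48:27, i.e. DF 02:50:48;27.

02:50:48;27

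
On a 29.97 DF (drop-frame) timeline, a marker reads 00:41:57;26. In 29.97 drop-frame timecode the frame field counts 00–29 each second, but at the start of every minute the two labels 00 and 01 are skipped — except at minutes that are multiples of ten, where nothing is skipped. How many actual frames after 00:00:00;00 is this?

Complete 10-minute blocks: 4, each 17982 frames → 71928.
Remaining 1 whole minute in the current block: 1800 + 0 × 1798 = 1800 frames.
Within the current minute: 57 × 30 + 26 − 2 = 1734 (labels ;00/;01 skipped at this minute). Total = 71928 + 1800 + 1734 = 75462.

75462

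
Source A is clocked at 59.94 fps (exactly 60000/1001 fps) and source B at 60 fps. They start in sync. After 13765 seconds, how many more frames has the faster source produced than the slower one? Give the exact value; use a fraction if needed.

825900/1001 frames

A emits 60000/1001 × 13765 = 825900000/1001 frames; B emits 60 × 13765 = 825900.
Difference = 825900/1001 frames (≈ 825.0749); B is ahead of A.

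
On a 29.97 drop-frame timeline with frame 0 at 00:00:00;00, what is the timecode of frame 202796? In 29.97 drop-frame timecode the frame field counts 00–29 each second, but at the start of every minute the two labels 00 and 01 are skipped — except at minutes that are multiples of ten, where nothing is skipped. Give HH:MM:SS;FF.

Ten DF minutes hold 17982 frames, so frame 202796 lies in block 11 (frames 197802–215783) with 4994 frames into that block.
The block's first minute is 1800 frames and the rest 1798 each; 4994 frames reaches minute 2, so 11 × 18 + 2 × 2 = 202 labels have been skipped so far.
Adding those back, label number 202796 + 202 = 202998 at 30 labels/s is 6766 s + 18 f = 1 h 52 min 46 s frame 18, i.e. 01:52:46;18.

01:52:46;18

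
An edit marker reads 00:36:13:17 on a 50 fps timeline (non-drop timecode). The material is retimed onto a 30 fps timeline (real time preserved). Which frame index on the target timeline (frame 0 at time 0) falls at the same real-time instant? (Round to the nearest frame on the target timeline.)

frame 65200

Source frame index: (0×3600 + 36×60 + 13) × 50 + 17 = 108667.
Real time: 108667 / (50) = 108667/50 s.
Target frame: (108667/50) × (30) = 326001/5 ≈ 65200.200 → 65200.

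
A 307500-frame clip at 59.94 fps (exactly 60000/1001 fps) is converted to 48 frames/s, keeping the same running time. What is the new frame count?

Target frames = source frames × (target rate / source rate) = 307500 × (48)/(60000/1001) = 307500 × 1001/1250 = 246246.

246246 frames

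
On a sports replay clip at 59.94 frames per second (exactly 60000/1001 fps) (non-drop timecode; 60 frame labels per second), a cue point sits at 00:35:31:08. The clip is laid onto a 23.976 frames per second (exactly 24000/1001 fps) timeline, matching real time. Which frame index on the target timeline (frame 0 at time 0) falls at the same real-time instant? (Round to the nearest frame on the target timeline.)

Source frame index: (0×3600 + 35×60 + 31) × 60 + 8 = 127868.
Real time: 127868 / (60000/1001) = 31998967/15000 s.
Target frame: (31998967/15000) × (24000/1001) = 255736/5 ≈ 51147.200 → 51147.

frame 51147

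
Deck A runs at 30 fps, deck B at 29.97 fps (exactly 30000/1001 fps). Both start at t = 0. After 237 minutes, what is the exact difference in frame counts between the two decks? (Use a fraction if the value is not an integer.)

237 min = 14220 s.
A emits 30 × 14220 = 426600 frames; B emits 30000/1001 × 14220 = 426600000/1001.
Difference = 426600/1001 frames (≈ 426.1738); B is behind A.

426600/1001 frames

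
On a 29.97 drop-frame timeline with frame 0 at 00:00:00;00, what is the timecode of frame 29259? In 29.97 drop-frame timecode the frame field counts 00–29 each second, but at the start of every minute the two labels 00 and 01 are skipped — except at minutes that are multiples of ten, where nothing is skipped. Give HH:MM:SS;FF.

00:16:16;09

Each 10-minute DF block holds 10 × 60 × 30 − 9 × 2 = 17982 frames. 29259 ÷ 17982 → 1 full block, remainder 11277.
Within the partial block the first minute is 1800 frames and each further minute 1798, so 6 further minute boundaries passed. Total skipped labels = 18 × 1 + 2 × 6 = 30.
Non-drop label index = 29259 + 30 = 29289; at 30 labels/s that is 00:16:16:09, i.e. DF 00:16:16;09.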